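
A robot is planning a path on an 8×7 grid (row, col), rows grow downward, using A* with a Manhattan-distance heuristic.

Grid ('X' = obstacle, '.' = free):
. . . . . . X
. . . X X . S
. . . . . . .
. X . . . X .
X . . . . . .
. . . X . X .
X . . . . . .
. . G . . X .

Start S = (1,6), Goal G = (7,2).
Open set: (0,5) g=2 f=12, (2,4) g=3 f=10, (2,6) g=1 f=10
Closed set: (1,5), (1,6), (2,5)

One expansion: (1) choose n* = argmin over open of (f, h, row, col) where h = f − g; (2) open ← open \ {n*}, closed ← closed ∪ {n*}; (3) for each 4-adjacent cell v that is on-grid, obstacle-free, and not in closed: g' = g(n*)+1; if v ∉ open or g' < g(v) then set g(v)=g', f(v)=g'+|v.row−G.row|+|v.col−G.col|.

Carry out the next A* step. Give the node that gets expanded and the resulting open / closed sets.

step 1: expand (2,4) (f=10, h=7) → closed; open now [(0,5) g=2 f=12, (2,3) g=4 f=10, (2,6) g=1 f=10, (3,4) g=4 f=10]

expanded=(2,4); open=[(0,5) g=2 f=12, (2,3) g=4 f=10, (2,6) g=1 f=10, (3,4) g=4 f=10]; closed=[(1,5), (1,6), (2,4), (2,5)]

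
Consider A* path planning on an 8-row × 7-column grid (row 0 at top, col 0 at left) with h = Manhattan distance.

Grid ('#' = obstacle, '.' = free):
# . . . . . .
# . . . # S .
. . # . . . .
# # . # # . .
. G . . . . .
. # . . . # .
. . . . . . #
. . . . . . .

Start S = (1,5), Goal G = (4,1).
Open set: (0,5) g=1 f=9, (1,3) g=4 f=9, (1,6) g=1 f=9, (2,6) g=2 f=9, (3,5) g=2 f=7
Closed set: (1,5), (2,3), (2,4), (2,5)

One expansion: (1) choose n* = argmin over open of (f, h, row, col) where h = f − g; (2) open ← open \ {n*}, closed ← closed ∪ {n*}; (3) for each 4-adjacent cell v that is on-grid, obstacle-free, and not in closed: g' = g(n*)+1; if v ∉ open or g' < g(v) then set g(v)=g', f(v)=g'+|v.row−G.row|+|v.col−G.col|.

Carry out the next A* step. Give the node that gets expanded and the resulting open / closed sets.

step 1: expand (3,5) (f=7, h=5) → closed; open now [(0,5) g=1 f=9, (1,3) g=4 f=9, (1,6) g=1 f=9, (2,6) g=2 f=9, (3,6) g=3 f=9, (4,5) g=3 f=7]

expanded=(3,5); open=[(0,5) g=1 f=9, (1,3) g=4 f=9, (1,6) g=1 f=9, (2,6) g=2 f=9, (3,6) g=3 f=9, (4,5) g=3 f=7]; closed=[(1,5), (2,3), (2,4), (2,5), (3,5)]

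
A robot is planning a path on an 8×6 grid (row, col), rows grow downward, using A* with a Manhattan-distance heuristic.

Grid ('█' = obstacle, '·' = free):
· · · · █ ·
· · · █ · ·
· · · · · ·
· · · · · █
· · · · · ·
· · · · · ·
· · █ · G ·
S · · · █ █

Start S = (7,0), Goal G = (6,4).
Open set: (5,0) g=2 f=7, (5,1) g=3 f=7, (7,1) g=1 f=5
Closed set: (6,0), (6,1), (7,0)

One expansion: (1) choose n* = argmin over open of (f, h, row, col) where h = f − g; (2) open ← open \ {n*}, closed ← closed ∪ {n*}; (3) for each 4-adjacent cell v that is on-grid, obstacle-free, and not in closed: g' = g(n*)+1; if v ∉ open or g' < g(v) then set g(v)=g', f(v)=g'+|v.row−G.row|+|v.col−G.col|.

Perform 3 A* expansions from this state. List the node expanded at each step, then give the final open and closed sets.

order=[(7,1) → (7,2) → (7,3)]; open=[(5,0) g=2 f=7, (5,1) g=3 f=7, (6,3) g=4 f=5]; closed=[(6,0), (6,1), (7,0), (7,1), (7,2), (7,3)]

step 1: expand (7,1) (f=5, h=4) → closed; open now [(5,0) g=2 f=7, (5,1) g=3 f=7, (7,2) g=2 f=5]
step 2: expand (7,2) (f=5, h=3) → closed; open now [(5,0) g=2 f=7, (5,1) g=3 f=7, (7,3) g=3 f=5]
step 3: expand (7,3) (f=5, h=2) → closed; open now [(5,0) g=2 f=7, (5,1) g=3 f=7, (6,3) g=4 f=5]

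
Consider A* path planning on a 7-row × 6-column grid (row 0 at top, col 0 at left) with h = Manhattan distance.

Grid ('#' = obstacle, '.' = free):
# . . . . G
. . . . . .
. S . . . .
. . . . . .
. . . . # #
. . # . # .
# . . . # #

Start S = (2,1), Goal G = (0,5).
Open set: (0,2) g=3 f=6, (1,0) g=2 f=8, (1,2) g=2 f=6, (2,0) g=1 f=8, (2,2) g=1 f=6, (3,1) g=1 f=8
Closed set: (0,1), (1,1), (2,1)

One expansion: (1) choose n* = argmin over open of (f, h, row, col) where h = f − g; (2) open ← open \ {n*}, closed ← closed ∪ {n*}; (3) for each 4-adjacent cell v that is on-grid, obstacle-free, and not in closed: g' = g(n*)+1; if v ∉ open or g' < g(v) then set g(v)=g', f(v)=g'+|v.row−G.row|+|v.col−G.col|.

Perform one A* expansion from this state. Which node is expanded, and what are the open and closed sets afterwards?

expanded=(0,2); open=[(0,3) g=4 f=6, (1,0) g=2 f=8, (1,2) g=2 f=6, (2,0) g=1 f=8, (2,2) g=1 f=6, (3,1) g=1 f=8]; closed=[(0,1), (0,2), (1,1), (2,1)]

step 1: expand (0,2) (f=6, h=3) → closed; open now [(0,3) g=4 f=6, (1,0) g=2 f=8, (1,2) g=2 f=6, (2,0) g=1 f=8, (2,2) g=1 f=6, (3,1) g=1 f=8]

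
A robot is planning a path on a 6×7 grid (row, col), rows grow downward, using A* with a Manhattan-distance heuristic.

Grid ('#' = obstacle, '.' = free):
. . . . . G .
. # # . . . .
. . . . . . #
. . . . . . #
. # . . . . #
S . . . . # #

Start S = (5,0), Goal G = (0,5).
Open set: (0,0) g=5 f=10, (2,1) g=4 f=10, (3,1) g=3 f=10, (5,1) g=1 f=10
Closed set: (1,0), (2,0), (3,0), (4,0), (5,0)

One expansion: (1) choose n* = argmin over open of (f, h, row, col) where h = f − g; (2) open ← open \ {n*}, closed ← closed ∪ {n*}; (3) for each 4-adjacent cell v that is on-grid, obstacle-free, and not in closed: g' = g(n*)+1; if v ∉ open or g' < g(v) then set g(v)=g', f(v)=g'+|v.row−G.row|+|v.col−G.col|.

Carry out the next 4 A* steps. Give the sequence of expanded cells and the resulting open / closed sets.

order=[(0,0) → (0,1) → (0,2) → (0,3)]; open=[(0,4) g=9 f=10, (1,3) g=9 f=12, (2,1) g=4 f=10, (3,1) g=3 f=10, (5,1) g=1 f=10]; closed=[(0,0), (0,1), (0,2), (0,3), (1,0), (2,0), (3,0), (4,0), (5,0)]

step 1: expand (0,0) (f=10, h=5) → closed; open now [(0,1) g=6 f=10, (2,1) g=4 f=10, (3,1) g=3 f=10, (5,1) g=1 f=10]
step 2: expand (0,1) (f=10, h=4) → closed; open now [(0,2) g=7 f=10, (2,1) g=4 f=10, (3,1) g=3 f=10, (5,1) g=1 f=10]
step 3: expand (0,2) (f=10, h=3) → closed; open now [(0,3) g=8 f=10, (2,1) g=4 f=10, (3,1) g=3 f=10, (5,1) g=1 f=10]
step 4: expand (0,3) (f=10, h=2) → closed; open now [(0,4) g=9 f=10, (1,3) g=9 f=12, (2,1) g=4 f=10, (3,1) g=3 f=10, (5,1) g=1 f=10]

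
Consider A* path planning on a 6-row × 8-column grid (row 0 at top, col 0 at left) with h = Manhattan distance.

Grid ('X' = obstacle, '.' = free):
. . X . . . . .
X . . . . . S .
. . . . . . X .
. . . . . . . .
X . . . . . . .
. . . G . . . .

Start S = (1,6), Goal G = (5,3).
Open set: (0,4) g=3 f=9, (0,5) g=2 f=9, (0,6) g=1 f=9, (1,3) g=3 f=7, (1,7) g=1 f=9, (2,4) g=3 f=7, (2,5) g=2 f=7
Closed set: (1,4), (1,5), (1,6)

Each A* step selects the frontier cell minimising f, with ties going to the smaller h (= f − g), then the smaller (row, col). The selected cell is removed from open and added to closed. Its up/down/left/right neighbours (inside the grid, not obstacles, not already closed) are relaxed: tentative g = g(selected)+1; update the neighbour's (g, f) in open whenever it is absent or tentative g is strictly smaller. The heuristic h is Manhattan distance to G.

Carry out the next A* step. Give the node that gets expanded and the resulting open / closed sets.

expanded=(1,3); open=[(0,3) g=4 f=9, (0,4) g=3 f=9, (0,5) g=2 f=9, (0,6) g=1 f=9, (1,2) g=4 f=9, (1,7) g=1 f=9, (2,3) g=4 f=7, (2,4) g=3 f=7, (2,5) g=2 f=7]; closed=[(1,3), (1,4), (1,5), (1,6)]

step 1: expand (1,3) (f=7, h=4) → closed; open now [(0,3) g=4 f=9, (0,4) g=3 f=9, (0,5) g=2 f=9, (0,6) g=1 f=9, (1,2) g=4 f=9, (1,7) g=1 f=9, (2,3) g=4 f=7, (2,4) g=3 f=7, (2,5) g=2 f=7]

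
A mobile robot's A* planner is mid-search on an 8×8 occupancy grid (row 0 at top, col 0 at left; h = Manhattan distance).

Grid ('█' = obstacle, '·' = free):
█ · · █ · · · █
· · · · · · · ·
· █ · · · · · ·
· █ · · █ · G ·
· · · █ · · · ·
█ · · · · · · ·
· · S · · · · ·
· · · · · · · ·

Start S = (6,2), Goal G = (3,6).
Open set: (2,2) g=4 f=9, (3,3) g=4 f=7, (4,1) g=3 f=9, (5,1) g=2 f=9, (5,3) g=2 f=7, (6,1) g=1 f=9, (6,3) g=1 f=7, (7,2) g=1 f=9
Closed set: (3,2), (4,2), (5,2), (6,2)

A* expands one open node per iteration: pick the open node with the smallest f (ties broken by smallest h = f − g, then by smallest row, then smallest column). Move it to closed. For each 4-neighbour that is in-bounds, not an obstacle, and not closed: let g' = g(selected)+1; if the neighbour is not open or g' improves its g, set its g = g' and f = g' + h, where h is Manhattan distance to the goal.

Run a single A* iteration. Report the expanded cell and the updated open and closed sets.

step 1: expand (3,3) (f=7, h=3) → closed; open now [(2,2) g=4 f=9, (2,3) g=5 f=9, (4,1) g=3 f=9, (5,1) g=2 f=9, (5,3) g=2 f=7, (6,1) g=1 f=9, (6,3) g=1 f=7, (7,2) g=1 f=9]

expanded=(3,3); open=[(2,2) g=4 f=9, (2,3) g=5 f=9, (4,1) g=3 f=9, (5,1) g=2 f=9, (5,3) g=2 f=7, (6,1) g=1 f=9, (6,3) g=1 f=7, (7,2) g=1 f=9]; closed=[(3,2), (3,3), (4,2), (5,2), (6,2)]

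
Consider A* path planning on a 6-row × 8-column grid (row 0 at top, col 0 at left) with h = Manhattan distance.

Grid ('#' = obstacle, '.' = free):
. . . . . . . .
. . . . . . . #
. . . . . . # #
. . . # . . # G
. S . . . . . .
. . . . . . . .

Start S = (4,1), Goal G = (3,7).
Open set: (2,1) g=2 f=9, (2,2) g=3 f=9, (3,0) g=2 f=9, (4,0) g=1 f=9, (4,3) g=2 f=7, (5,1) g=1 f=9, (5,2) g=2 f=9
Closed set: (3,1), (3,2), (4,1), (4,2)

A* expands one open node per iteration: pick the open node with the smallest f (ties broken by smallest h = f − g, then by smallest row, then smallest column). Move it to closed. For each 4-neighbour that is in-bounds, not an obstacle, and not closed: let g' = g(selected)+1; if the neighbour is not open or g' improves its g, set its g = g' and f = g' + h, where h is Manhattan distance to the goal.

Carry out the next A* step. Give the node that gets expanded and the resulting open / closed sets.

expanded=(4,3); open=[(2,1) g=2 f=9, (2,2) g=3 f=9, (3,0) g=2 f=9, (4,0) g=1 f=9, (4,4) g=3 f=7, (5,1) g=1 f=9, (5,2) g=2 f=9, (5,3) g=3 f=9]; closed=[(3,1), (3,2), (4,1), (4,2), (4,3)]

step 1: expand (4,3) (f=7, h=5) → closed; open now [(2,1) g=2 f=9, (2,2) g=3 f=9, (3,0) g=2 f=9, (4,0) g=1 f=9, (4,4) g=3 f=7, (5,1) g=1 f=9, (5,2) g=2 f=9, (5,3) g=3 f=9]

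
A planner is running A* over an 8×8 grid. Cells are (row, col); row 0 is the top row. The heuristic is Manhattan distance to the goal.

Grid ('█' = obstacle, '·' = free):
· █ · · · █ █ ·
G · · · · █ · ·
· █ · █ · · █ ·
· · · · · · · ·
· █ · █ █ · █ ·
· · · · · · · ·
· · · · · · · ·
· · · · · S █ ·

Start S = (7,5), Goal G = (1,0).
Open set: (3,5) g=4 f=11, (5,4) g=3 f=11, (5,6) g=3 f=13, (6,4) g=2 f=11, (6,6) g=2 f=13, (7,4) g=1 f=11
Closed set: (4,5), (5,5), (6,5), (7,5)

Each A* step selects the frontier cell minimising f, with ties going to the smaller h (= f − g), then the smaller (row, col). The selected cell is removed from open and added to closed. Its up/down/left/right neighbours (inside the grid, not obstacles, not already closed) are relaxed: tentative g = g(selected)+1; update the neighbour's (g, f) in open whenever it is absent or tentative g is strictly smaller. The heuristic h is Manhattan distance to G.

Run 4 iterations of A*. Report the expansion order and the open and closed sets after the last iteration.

order=[(3,5) → (2,5) → (2,4) → (1,4)]; open=[(0,4) g=8 f=13, (1,3) g=8 f=11, (3,4) g=5 f=11, (3,6) g=5 f=13, (5,4) g=3 f=11, (5,6) g=3 f=13, (6,4) g=2 f=11, (6,6) g=2 f=13, (7,4) g=1 f=11]; closed=[(1,4), (2,4), (2,5), (3,5), (4,5), (5,5), (6,5), (7,5)]

step 1: expand (3,5) (f=11, h=7) → closed; open now [(2,5) g=5 f=11, (3,4) g=5 f=11, (3,6) g=5 f=13, (5,4) g=3 f=11, (5,6) g=3 f=13, (6,4) g=2 f=11, (6,6) g=2 f=13, (7,4) g=1 f=11]
step 2: expand (2,5) (f=11, h=6) → closed; open now [(2,4) g=6 f=11, (3,4) g=5 f=11, (3,6) g=5 f=13, (5,4) g=3 f=11, (5,6) g=3 f=13, (6,4) g=2 f=11, (6,6) g=2 f=13, (7,4) g=1 f=11]
step 3: expand (2,4) (f=11, h=5) → closed; open now [(1,4) g=7 f=11, (3,4) g=5 f=11, (3,6) g=5 f=13, (5,4) g=3 f=11, (5,6) g=3 f=13, (6,4) g=2 f=11, (6,6) g=2 f=13, (7,4) g=1 f=11]
step 4: expand (1,4) (f=11, h=4) → closed; open now [(0,4) g=8 f=13, (1,3) g=8 f=11, (3,4) g=5 f=11, (3,6) g=5 f=13, (5,4) g=3 f=11, (5,6) g=3 f=13, (6,4) g=2 f=11, (6,6) g=2 f=13, (7,4) g=1 f=11]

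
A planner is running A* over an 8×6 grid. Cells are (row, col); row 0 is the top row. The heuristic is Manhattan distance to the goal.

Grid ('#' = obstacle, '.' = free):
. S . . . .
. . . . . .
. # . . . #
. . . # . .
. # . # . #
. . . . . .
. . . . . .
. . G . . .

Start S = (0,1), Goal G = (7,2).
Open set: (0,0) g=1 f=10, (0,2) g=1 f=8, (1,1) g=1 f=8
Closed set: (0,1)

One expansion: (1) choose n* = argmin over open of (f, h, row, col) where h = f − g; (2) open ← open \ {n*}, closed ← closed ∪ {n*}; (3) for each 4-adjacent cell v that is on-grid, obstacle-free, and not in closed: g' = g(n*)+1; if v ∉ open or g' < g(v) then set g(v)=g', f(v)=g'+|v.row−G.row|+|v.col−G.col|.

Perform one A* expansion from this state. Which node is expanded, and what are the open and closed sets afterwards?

expanded=(0,2); open=[(0,0) g=1 f=10, (0,3) g=2 f=10, (1,1) g=1 f=8, (1,2) g=2 f=8]; closed=[(0,1), (0,2)]

step 1: expand (0,2) (f=8, h=7) → closed; open now [(0,0) g=1 f=10, (0,3) g=2 f=10, (1,1) g=1 f=8, (1,2) g=2 f=8]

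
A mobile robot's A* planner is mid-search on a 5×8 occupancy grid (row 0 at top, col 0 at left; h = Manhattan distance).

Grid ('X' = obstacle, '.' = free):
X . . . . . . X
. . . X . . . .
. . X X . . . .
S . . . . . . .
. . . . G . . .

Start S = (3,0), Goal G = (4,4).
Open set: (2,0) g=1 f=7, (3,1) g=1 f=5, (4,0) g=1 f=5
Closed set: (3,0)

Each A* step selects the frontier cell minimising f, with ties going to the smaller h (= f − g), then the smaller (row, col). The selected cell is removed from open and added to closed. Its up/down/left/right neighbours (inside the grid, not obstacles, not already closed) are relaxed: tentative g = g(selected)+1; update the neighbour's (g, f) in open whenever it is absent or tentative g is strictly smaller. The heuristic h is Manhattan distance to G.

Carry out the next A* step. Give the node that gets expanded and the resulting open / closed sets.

step 1: expand (3,1) (f=5, h=4) → closed; open now [(2,0) g=1 f=7, (2,1) g=2 f=7, (3,2) g=2 f=5, (4,0) g=1 f=5, (4,1) g=2 f=5]

expanded=(3,1); open=[(2,0) g=1 f=7, (2,1) g=2 f=7, (3,2) g=2 f=5, (4,0) g=1 f=5, (4,1) g=2 f=5]; closed=[(3,0), (3,1)]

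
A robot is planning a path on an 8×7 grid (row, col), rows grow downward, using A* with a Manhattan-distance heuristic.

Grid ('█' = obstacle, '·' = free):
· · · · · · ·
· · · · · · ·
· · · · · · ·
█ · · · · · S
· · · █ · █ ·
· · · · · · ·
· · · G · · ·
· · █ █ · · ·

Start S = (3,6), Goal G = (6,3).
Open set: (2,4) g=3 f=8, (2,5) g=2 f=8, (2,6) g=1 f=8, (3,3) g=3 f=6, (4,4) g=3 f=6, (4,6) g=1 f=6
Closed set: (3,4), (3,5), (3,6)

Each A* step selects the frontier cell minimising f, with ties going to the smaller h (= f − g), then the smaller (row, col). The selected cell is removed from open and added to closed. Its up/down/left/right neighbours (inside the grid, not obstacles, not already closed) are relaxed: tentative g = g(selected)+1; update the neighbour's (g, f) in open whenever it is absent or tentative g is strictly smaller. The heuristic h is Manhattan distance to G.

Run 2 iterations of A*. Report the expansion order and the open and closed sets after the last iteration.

step 1: expand (3,3) (f=6, h=3) → closed; open now [(2,3) g=4 f=8, (2,4) g=3 f=8, (2,5) g=2 f=8, (2,6) g=1 f=8, (3,2) g=4 f=8, (4,4) g=3 f=6, (4,6) g=1 f=6]
step 2: expand (4,4) (f=6, h=3) → closed; open now [(2,3) g=4 f=8, (2,4) g=3 f=8, (2,5) g=2 f=8, (2,6) g=1 f=8, (3,2) g=4 f=8, (4,6) g=1 f=6, (5,4) g=4 f=6]

order=[(3,3) → (4,4)]; open=[(2,3) g=4 f=8, (2,4) g=3 f=8, (2,5) g=2 f=8, (2,6) g=1 f=8, (3,2) g=4 f=8, (4,6) g=1 f=6, (5,4) g=4 f=6]; closed=[(3,3), (3,4), (3,5), (3,6), (4,4)]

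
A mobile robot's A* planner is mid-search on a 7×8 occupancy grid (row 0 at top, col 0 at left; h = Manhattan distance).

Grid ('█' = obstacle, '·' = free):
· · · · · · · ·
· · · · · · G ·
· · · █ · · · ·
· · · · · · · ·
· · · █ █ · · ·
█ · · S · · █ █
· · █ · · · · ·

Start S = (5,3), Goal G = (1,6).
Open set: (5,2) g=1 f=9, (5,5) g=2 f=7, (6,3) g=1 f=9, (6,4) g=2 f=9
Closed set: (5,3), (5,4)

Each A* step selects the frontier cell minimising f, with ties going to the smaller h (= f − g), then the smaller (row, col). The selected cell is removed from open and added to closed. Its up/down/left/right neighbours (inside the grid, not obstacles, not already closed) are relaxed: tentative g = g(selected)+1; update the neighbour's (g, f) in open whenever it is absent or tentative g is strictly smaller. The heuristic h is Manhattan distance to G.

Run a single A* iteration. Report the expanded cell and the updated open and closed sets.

step 1: expand (5,5) (f=7, h=5) → closed; open now [(4,5) g=3 f=7, (5,2) g=1 f=9, (6,3) g=1 f=9, (6,4) g=2 f=9, (6,5) g=3 f=9]

expanded=(5,5); open=[(4,5) g=3 f=7, (5,2) g=1 f=9, (6,3) g=1 f=9, (6,4) g=2 f=9, (6,5) g=3 f=9]; closed=[(5,3), (5,4), (5,5)]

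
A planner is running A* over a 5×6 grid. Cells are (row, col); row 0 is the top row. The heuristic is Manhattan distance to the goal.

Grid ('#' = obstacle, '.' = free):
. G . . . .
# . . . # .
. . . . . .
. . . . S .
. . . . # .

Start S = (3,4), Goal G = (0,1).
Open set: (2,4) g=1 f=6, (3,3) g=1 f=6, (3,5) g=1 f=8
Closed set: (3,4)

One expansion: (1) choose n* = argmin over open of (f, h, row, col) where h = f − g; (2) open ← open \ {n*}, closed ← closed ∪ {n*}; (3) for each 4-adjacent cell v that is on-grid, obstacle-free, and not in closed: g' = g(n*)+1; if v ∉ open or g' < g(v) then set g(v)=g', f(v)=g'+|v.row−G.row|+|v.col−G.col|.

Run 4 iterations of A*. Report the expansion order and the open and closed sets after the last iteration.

step 1: expand (2,4) (f=6, h=5) → closed; open now [(2,3) g=2 f=6, (2,5) g=2 f=8, (3,3) g=1 f=6, (3,5) g=1 f=8]
step 2: expand (2,3) (f=6, h=4) → closed; open now [(1,3) g=3 f=6, (2,2) g=3 f=6, (2,5) g=2 f=8, (3,3) g=1 f=6, (3,5) g=1 f=8]
step 3: expand (1,3) (f=6, h=3) → closed; open now [(0,3) g=4 f=6, (1,2) g=4 f=6, (2,2) g=3 f=6, (2,5) g=2 f=8, (3,3) g=1 f=6, (3,5) g=1 f=8]
step 4: expand (0,3) (f=6, h=2) → closed; open now [(0,2) g=5 f=6, (0,4) g=5 f=8, (1,2) g=4 f=6, (2,2) g=3 f=6, (2,5) g=2 f=8, (3,3) g=1 f=6, (3,5) g=1 f=8]

order=[(2,4) → (2,3) → (1,3) → (0,3)]; open=[(0,2) g=5 f=6, (0,4) g=5 f=8, (1,2) g=4 f=6, (2,2) g=3 f=6, (2,5) g=2 f=8, (3,3) g=1 f=6, (3,5) g=1 f=8]; closed=[(0,3), (1,3), (2,3), (2,4), (3,4)]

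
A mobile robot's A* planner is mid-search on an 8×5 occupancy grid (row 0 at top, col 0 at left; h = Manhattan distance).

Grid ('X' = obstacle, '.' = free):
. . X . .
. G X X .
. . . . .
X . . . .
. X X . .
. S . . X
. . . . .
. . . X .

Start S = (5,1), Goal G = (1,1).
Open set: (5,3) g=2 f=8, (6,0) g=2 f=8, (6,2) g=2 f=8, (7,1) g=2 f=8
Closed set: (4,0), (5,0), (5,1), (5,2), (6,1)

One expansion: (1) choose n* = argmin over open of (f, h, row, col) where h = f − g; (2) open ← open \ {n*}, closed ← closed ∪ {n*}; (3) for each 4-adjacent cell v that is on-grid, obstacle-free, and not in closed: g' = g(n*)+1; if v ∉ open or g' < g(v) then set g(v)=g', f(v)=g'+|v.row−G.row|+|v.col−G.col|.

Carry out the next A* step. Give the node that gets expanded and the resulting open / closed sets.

step 1: expand (5,3) (f=8, h=6) → closed; open now [(4,3) g=3 f=8, (6,0) g=2 f=8, (6,2) g=2 f=8, (6,3) g=3 f=10, (7,1) g=2 f=8]

expanded=(5,3); open=[(4,3) g=3 f=8, (6,0) g=2 f=8, (6,2) g=2 f=8, (6,3) g=3 f=10, (7,1) g=2 f=8]; closed=[(4,0), (5,0), (5,1), (5,2), (5,3), (6,1)]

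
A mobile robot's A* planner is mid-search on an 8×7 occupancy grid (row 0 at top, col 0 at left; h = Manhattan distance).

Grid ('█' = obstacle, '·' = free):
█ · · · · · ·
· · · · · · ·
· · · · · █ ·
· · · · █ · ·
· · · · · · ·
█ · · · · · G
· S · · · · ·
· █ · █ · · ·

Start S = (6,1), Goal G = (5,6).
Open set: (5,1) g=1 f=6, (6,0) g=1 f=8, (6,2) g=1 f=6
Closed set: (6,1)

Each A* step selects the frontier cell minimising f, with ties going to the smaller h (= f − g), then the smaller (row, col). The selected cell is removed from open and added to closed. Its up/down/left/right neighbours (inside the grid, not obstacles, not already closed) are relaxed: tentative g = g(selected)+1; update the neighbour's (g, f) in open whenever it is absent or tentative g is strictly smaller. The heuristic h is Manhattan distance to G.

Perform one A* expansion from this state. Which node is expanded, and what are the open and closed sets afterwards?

step 1: expand (5,1) (f=6, h=5) → closed; open now [(4,1) g=2 f=8, (5,2) g=2 f=6, (6,0) g=1 f=8, (6,2) g=1 f=6]

expanded=(5,1); open=[(4,1) g=2 f=8, (5,2) g=2 f=6, (6,0) g=1 f=8, (6,2) g=1 f=6]; closed=[(5,1), (6,1)]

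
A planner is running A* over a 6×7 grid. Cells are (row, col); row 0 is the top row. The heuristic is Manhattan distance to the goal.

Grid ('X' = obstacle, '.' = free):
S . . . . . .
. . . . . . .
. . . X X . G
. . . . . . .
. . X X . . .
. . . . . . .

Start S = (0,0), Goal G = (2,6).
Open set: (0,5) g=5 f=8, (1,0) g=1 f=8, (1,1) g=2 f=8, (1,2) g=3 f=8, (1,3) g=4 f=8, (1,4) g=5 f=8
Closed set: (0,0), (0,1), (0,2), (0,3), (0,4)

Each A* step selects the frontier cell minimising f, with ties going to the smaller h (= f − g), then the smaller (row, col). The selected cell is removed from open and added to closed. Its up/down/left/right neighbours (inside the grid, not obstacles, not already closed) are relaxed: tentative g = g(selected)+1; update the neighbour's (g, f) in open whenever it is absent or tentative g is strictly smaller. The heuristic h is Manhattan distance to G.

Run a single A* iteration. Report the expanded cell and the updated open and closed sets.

step 1: expand (0,5) (f=8, h=3) → closed; open now [(0,6) g=6 f=8, (1,0) g=1 f=8, (1,1) g=2 f=8, (1,2) g=3 f=8, (1,3) g=4 f=8, (1,4) g=5 f=8, (1,5) g=6 f=8]

expanded=(0,5); open=[(0,6) g=6 f=8, (1,0) g=1 f=8, (1,1) g=2 f=8, (1,2) g=3 f=8, (1,3) g=4 f=8, (1,4) g=5 f=8, (1,5) g=6 f=8]; closed=[(0,0), (0,1), (0,2), (0,3), (0,4), (0,5)]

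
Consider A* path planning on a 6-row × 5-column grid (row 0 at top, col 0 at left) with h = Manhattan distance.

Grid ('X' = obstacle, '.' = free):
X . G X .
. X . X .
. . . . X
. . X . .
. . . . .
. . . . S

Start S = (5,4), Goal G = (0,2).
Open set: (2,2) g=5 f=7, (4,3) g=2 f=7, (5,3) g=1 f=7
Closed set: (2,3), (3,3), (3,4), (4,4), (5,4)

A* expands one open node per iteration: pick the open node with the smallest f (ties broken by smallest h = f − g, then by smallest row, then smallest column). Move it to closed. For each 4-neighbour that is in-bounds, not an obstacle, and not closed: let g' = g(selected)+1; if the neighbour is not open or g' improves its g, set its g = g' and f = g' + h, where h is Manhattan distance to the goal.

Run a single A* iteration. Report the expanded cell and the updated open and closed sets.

step 1: expand (2,2) (f=7, h=2) → closed; open now [(1,2) g=6 f=7, (2,1) g=6 f=9, (4,3) g=2 f=7, (5,3) g=1 f=7]

expanded=(2,2); open=[(1,2) g=6 f=7, (2,1) g=6 f=9, (4,3) g=2 f=7, (5,3) g=1 f=7]; closed=[(2,2), (2,3), (3,3), (3,4), (4,4), (5,4)]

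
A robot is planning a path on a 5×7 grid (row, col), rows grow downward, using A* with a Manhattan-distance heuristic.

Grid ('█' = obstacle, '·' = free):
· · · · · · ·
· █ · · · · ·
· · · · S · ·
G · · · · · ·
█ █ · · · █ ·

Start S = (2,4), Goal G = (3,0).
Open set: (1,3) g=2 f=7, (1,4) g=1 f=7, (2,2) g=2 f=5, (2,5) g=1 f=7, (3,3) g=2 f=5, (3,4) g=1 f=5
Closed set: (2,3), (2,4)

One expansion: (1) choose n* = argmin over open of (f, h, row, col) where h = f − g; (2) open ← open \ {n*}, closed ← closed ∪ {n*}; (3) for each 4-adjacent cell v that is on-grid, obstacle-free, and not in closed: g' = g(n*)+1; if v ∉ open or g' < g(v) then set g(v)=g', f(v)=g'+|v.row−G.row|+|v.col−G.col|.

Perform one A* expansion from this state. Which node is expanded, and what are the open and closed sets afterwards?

expanded=(2,2); open=[(1,2) g=3 f=7, (1,3) g=2 f=7, (1,4) g=1 f=7, (2,1) g=3 f=5, (2,5) g=1 f=7, (3,2) g=3 f=5, (3,3) g=2 f=5, (3,4) g=1 f=5]; closed=[(2,2), (2,3), (2,4)]

step 1: expand (2,2) (f=5, h=3) → closed; open now [(1,2) g=3 f=7, (1,3) g=2 f=7, (1,4) g=1 f=7, (2,1) g=3 f=5, (2,5) g=1 f=7, (3,2) g=3 f=5, (3,3) g=2 f=5, (3,4) g=1 f=5]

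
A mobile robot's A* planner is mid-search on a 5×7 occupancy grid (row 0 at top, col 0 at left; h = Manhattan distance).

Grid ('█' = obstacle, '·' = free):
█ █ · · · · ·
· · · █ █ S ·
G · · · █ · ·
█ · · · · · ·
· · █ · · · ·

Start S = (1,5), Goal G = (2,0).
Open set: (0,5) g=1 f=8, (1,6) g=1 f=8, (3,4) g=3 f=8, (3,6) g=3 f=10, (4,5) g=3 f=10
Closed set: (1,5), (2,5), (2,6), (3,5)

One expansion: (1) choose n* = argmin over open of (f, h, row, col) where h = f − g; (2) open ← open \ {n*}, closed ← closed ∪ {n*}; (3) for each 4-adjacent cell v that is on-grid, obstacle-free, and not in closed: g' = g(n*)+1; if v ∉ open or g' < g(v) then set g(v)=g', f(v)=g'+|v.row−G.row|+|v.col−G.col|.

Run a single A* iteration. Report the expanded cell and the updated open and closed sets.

step 1: expand (3,4) (f=8, h=5) → closed; open now [(0,5) g=1 f=8, (1,6) g=1 f=8, (3,3) g=4 f=8, (3,6) g=3 f=10, (4,4) g=4 f=10, (4,5) g=3 f=10]

expanded=(3,4); open=[(0,5) g=1 f=8, (1,6) g=1 f=8, (3,3) g=4 f=8, (3,6) g=3 f=10, (4,4) g=4 f=10, (4,5) g=3 f=10]; closed=[(1,5), (2,5), (2,6), (3,4), (3,5)]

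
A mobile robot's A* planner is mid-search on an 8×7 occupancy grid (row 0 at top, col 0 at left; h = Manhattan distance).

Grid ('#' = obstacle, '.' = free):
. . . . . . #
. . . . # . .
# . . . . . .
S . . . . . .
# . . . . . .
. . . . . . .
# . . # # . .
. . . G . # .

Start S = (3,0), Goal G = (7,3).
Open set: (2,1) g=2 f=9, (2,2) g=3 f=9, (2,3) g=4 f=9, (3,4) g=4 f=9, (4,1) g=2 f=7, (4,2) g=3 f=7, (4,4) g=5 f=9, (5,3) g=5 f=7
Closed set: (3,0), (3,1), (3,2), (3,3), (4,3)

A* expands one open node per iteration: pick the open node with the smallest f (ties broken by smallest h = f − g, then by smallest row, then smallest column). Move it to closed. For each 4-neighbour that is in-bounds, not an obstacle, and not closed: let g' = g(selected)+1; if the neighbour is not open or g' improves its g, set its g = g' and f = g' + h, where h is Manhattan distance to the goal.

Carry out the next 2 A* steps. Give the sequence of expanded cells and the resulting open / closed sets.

step 1: expand (5,3) (f=7, h=2) → closed; open now [(2,1) g=2 f=9, (2,2) g=3 f=9, (2,3) g=4 f=9, (3,4) g=4 f=9, (4,1) g=2 f=7, (4,2) g=3 f=7, (4,4) g=5 f=9, (5,2) g=6 f=9, (5,4) g=6 f=9]
step 2: expand (4,2) (f=7, h=4) → closed; open now [(2,1) g=2 f=9, (2,2) g=3 f=9, (2,3) g=4 f=9, (3,4) g=4 f=9, (4,1) g=2 f=7, (4,4) g=5 f=9, (5,2) g=4 f=7, (5,4) g=6 f=9]

order=[(5,3) → (4,2)]; open=[(2,1) g=2 f=9, (2,2) g=3 f=9, (2,3) g=4 f=9, (3,4) g=4 f=9, (4,1) g=2 f=7, (4,4) g=5 f=9, (5,2) g=4 f=7, (5,4) g=6 f=9]; closed=[(3,0), (3,1), (3,2), (3,3), (4,2), (4,3), (5,3)]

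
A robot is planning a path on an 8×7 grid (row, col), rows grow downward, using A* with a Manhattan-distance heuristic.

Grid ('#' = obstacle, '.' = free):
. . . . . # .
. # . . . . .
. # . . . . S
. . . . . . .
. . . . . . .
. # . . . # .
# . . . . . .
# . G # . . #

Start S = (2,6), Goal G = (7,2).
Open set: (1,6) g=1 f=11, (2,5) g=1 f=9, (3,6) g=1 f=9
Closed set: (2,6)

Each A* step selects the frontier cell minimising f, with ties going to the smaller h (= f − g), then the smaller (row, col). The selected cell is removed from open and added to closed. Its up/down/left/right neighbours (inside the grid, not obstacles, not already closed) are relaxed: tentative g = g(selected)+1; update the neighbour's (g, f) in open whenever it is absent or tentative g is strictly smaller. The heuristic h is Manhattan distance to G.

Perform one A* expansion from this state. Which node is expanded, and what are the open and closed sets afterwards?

expanded=(2,5); open=[(1,5) g=2 f=11, (1,6) g=1 f=11, (2,4) g=2 f=9, (3,5) g=2 f=9, (3,6) g=1 f=9]; closed=[(2,5), (2,6)]

step 1: expand (2,5) (f=9, h=8) → closed; open now [(1,5) g=2 f=11, (1,6) g=1 f=11, (2,4) g=2 f=9, (3,5) g=2 f=9, (3,6) g=1 f=9]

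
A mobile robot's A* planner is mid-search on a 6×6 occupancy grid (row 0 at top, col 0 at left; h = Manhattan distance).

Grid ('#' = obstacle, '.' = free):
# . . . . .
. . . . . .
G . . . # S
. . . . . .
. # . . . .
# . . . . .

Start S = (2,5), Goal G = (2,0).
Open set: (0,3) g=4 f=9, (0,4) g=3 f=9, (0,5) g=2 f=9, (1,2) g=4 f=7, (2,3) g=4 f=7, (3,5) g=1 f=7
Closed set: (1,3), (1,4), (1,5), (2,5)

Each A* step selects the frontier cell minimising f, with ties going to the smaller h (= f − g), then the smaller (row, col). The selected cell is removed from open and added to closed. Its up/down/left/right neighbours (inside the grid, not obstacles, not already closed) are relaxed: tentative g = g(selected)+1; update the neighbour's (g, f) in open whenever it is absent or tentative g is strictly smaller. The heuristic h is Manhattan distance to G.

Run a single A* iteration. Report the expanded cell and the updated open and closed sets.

expanded=(1,2); open=[(0,2) g=5 f=9, (0,3) g=4 f=9, (0,4) g=3 f=9, (0,5) g=2 f=9, (1,1) g=5 f=7, (2,2) g=5 f=7, (2,3) g=4 f=7, (3,5) g=1 f=7]; closed=[(1,2), (1,3), (1,4), (1,5), (2,5)]

step 1: expand (1,2) (f=7, h=3) → closed; open now [(0,2) g=5 f=9, (0,3) g=4 f=9, (0,4) g=3 f=9, (0,5) g=2 f=9, (1,1) g=5 f=7, (2,2) g=5 f=7, (2,3) g=4 f=7, (3,5) g=1 f=7]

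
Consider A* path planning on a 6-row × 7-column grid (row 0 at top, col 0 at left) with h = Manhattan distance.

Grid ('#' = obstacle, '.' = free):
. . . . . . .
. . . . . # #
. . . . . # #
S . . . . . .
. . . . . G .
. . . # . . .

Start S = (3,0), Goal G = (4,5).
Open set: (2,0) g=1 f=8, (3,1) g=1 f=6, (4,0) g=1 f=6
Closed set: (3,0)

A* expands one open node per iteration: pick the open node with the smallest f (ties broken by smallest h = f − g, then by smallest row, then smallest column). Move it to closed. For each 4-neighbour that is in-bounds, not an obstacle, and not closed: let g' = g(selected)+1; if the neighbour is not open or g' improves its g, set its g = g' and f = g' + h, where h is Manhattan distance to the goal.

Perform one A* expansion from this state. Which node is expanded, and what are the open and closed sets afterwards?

expanded=(3,1); open=[(2,0) g=1 f=8, (2,1) g=2 f=8, (3,2) g=2 f=6, (4,0) g=1 f=6, (4,1) g=2 f=6]; closed=[(3,0), (3,1)]

step 1: expand (3,1) (f=6, h=5) → closed; open now [(2,0) g=1 f=8, (2,1) g=2 f=8, (3,2) g=2 f=6, (4,0) g=1 f=6, (4,1) g=2 f=6]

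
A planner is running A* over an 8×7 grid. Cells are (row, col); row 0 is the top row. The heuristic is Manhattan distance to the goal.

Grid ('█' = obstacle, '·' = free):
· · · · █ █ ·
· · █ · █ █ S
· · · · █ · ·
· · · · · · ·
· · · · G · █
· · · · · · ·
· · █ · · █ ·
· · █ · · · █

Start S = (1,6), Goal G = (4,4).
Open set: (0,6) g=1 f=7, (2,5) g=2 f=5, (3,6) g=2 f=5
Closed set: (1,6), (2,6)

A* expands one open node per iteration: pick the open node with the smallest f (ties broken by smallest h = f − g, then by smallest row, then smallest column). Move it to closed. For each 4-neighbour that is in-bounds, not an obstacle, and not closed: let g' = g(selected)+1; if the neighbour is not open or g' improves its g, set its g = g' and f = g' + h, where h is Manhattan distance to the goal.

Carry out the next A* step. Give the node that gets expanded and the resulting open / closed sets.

expanded=(2,5); open=[(0,6) g=1 f=7, (3,5) g=3 f=5, (3,6) g=2 f=5]; closed=[(1,6), (2,5), (2,6)]

step 1: expand (2,5) (f=5, h=3) → closed; open now [(0,6) g=1 f=7, (3,5) g=3 f=5, (3,6) g=2 f=5]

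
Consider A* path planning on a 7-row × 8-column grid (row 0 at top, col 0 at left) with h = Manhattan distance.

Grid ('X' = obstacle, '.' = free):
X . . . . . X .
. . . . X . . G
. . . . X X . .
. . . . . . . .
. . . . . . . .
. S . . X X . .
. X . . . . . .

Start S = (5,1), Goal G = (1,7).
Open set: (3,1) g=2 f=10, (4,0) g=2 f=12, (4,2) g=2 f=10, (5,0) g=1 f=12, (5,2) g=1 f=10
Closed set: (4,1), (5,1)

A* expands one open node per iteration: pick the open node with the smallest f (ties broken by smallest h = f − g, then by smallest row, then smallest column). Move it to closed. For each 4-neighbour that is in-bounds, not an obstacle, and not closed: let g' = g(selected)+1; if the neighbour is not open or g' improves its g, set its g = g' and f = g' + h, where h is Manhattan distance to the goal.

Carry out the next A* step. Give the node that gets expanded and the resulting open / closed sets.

step 1: expand (3,1) (f=10, h=8) → closed; open now [(2,1) g=3 f=10, (3,0) g=3 f=12, (3,2) g=3 f=10, (4,0) g=2 f=12, (4,2) g=2 f=10, (5,0) g=1 f=12, (5,2) g=1 f=10]

expanded=(3,1); open=[(2,1) g=3 f=10, (3,0) g=3 f=12, (3,2) g=3 f=10, (4,0) g=2 f=12, (4,2) g=2 f=10, (5,0) g=1 f=12, (5,2) g=1 f=10]; closed=[(3,1), (4,1), (5,1)]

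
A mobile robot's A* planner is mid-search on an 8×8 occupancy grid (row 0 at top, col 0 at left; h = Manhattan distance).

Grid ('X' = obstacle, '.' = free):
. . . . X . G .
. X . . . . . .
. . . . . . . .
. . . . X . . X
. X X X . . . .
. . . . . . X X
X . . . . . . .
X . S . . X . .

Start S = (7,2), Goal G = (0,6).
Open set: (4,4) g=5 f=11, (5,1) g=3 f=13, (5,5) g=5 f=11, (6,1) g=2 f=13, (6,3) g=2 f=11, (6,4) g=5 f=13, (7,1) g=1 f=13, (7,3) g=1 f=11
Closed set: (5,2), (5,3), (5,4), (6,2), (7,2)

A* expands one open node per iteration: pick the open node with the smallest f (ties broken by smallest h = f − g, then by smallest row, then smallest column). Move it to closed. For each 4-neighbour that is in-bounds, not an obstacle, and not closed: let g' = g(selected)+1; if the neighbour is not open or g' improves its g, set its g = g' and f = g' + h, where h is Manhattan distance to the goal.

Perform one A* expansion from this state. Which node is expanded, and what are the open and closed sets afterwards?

step 1: expand (4,4) (f=11, h=6) → closed; open now [(4,5) g=6 f=11, (5,1) g=3 f=13, (5,5) g=5 f=11, (6,1) g=2 f=13, (6,3) g=2 f=11, (6,4) g=5 f=13, (7,1) g=1 f=13, (7,3) g=1 f=11]

expanded=(4,4); open=[(4,5) g=6 f=11, (5,1) g=3 f=13, (5,5) g=5 f=11, (6,1) g=2 f=13, (6,3) g=2 f=11, (6,4) g=5 f=13, (7,1) g=1 f=13, (7,3) g=1 f=11]; closed=[(4,4), (5,2), (5,3), (5,4), (6,2), (7,2)]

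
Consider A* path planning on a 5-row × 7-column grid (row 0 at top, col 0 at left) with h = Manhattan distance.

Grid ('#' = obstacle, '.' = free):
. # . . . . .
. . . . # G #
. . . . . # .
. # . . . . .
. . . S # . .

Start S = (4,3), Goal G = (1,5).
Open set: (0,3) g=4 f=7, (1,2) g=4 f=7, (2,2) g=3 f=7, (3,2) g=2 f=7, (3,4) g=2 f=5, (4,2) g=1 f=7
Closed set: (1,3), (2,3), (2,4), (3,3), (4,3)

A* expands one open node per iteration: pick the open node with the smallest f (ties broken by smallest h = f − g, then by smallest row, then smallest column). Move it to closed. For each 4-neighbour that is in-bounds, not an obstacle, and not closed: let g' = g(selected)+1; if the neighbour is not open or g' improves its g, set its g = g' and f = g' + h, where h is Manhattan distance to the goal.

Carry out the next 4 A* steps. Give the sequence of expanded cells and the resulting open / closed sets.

step 1: expand (3,4) (f=5, h=3) → closed; open now [(0,3) g=4 f=7, (1,2) g=4 f=7, (2,2) g=3 f=7, (3,2) g=2 f=7, (3,5) g=3 f=5, (4,2) g=1 f=7]
step 2: expand (3,5) (f=5, h=2) → closed; open now [(0,3) g=4 f=7, (1,2) g=4 f=7, (2,2) g=3 f=7, (3,2) g=2 f=7, (3,6) g=4 f=7, (4,2) g=1 f=7, (4,5) g=4 f=7]
step 3: expand (0,3) (f=7, h=3) → closed; open now [(0,2) g=5 f=9, (0,4) g=5 f=7, (1,2) g=4 f=7, (2,2) g=3 f=7, (3,2) g=2 f=7, (3,6) g=4 f=7, (4,2) g=1 f=7, (4,5) g=4 f=7]
step 4: expand (0,4) (f=7, h=2) → closed; open now [(0,2) g=5 f=9, (0,5) g=6 f=7, (1,2) g=4 f=7, (2,2) g=3 f=7, (3,2) g=2 f=7, (3,6) g=4 f=7, (4,2) g=1 f=7, (4,5) g=4 f=7]

order=[(3,4) → (3,5) → (0,3) → (0,4)]; open=[(0,2) g=5 f=9, (0,5) g=6 f=7, (1,2) g=4 f=7, (2,2) g=3 f=7, (3,2) g=2 f=7, (3,6) g=4 f=7, (4,2) g=1 f=7, (4,5) g=4 f=7]; closed=[(0,3), (0,4), (1,3), (2,3), (2,4), (3,3), (3,4), (3,5), (4,3)]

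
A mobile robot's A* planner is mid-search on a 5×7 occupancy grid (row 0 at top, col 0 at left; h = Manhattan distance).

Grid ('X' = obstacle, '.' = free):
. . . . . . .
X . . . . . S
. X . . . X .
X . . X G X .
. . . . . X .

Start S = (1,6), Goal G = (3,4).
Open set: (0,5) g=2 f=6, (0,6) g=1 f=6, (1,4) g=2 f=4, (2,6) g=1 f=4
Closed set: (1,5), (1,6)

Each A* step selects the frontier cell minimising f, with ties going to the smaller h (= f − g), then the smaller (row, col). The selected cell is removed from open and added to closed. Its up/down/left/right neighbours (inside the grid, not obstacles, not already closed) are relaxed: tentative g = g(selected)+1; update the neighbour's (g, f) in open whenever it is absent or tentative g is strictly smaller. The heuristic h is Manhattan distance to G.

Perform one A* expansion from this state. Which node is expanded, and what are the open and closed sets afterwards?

expanded=(1,4); open=[(0,4) g=3 f=6, (0,5) g=2 f=6, (0,6) g=1 f=6, (1,3) g=3 f=6, (2,4) g=3 f=4, (2,6) g=1 f=4]; closed=[(1,4), (1,5), (1,6)]

step 1: expand (1,4) (f=4, h=2) → closed; open now [(0,4) g=3 f=6, (0,5) g=2 f=6, (0,6) g=1 f=6, (1,3) g=3 f=6, (2,4) g=3 f=4, (2,6) g=1 f=4]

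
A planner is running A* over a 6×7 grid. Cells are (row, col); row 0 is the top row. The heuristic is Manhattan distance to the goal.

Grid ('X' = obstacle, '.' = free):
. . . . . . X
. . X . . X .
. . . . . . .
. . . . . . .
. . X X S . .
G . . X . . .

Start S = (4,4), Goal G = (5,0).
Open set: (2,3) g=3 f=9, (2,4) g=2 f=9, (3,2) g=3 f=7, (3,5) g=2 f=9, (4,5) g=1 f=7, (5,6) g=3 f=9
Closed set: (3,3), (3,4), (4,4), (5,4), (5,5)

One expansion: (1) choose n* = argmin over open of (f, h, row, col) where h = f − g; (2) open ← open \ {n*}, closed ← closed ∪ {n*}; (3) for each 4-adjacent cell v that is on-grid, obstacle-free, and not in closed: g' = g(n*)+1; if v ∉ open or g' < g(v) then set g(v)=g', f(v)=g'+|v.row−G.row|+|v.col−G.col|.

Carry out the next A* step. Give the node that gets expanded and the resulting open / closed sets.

expanded=(3,2); open=[(2,2) g=4 f=9, (2,3) g=3 f=9, (2,4) g=2 f=9, (3,1) g=4 f=7, (3,5) g=2 f=9, (4,5) g=1 f=7, (5,6) g=3 f=9]; closed=[(3,2), (3,3), (3,4), (4,4), (5,4), (5,5)]

step 1: expand (3,2) (f=7, h=4) → closed; open now [(2,2) g=4 f=9, (2,3) g=3 f=9, (2,4) g=2 f=9, (3,1) g=4 f=7, (3,5) g=2 f=9, (4,5) g=1 f=7, (5,6) g=3 f=9]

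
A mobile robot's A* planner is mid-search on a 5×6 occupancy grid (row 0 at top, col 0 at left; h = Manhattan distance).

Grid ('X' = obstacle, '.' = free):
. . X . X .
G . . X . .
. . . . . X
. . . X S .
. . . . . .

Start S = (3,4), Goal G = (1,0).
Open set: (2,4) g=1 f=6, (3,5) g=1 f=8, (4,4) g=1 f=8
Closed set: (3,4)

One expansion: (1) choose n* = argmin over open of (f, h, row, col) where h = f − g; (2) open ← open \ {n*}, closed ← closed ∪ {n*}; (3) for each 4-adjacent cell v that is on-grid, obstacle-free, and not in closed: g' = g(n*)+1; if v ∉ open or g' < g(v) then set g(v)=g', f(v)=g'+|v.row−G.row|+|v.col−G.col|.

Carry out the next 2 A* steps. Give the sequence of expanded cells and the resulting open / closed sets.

order=[(2,4) → (1,4)]; open=[(1,5) g=3 f=8, (2,3) g=2 f=6, (3,5) g=1 f=8, (4,4) g=1 f=8]; closed=[(1,4), (2,4), (3,4)]

step 1: expand (2,4) (f=6, h=5) → closed; open now [(1,4) g=2 f=6, (2,3) g=2 f=6, (3,5) g=1 f=8, (4,4) g=1 f=8]
step 2: expand (1,4) (f=6, h=4) → closed; open now [(1,5) g=3 f=8, (2,3) g=2 f=6, (3,5) g=1 f=8, (4,4) g=1 f=8]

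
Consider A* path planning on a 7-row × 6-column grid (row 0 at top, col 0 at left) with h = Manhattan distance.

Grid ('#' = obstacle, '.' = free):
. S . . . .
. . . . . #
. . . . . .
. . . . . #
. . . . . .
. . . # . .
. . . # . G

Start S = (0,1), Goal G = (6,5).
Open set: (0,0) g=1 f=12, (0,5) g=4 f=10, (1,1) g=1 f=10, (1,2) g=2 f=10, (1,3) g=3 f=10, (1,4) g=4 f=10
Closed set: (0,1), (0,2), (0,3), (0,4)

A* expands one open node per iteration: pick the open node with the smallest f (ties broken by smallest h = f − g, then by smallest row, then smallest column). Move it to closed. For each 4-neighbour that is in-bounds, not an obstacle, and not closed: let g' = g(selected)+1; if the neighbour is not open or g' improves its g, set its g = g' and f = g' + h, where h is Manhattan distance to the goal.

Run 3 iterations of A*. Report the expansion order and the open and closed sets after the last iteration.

order=[(0,5) → (1,4) → (2,4)]; open=[(0,0) g=1 f=12, (1,1) g=1 f=10, (1,2) g=2 f=10, (1,3) g=3 f=10, (2,3) g=6 f=12, (2,5) g=6 f=10, (3,4) g=6 f=10]; closed=[(0,1), (0,2), (0,3), (0,4), (0,5), (1,4), (2,4)]

step 1: expand (0,5) (f=10, h=6) → closed; open now [(0,0) g=1 f=12, (1,1) g=1 f=10, (1,2) g=2 f=10, (1,3) g=3 f=10, (1,4) g=4 f=10]
step 2: expand (1,4) (f=10, h=6) → closed; open now [(0,0) g=1 f=12, (1,1) g=1 f=10, (1,2) g=2 f=10, (1,3) g=3 f=10, (2,4) g=5 f=10]
step 3: expand (2,4) (f=10, h=5) → closed; open now [(0,0) g=1 f=12, (1,1) g=1 f=10, (1,2) g=2 f=10, (1,3) g=3 f=10, (2,3) g=6 f=12, (2,5) g=6 f=10, (3,4) g=6 f=10]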